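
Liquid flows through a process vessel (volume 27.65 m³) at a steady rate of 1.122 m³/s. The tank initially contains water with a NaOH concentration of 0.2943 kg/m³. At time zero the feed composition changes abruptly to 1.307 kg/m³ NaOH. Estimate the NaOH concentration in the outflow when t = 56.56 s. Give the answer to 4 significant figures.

1.205 kg/m³

Mass balance on the solute (V constant): V dC/dt = Q(C_in − C).
So dC/dt = (C_in − C)/τ with τ = V/Q = 27.65/1.122 = 24.6435 s.
C approaches C_in exponentially: C(t) = C_in + (C₀ − C_in) e^(−t/τ).
C(56.56) = 1.307 + (0.2943 − 1.307)·e^(−56.56/24.6435) = 1.307 + (-1.01270)·0.100748 = 1.20497 kg/m³.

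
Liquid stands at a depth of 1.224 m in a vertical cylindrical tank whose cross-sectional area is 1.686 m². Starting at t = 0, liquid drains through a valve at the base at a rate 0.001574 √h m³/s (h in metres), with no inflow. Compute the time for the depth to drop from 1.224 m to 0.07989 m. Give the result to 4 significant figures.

1765 s

A dh/dt = −Q_out = −0.001574 √h.
Separate and integrate: 2(√h − √h₀) = −(0.001574/A) t.
t = 2A(√h₀ − √h)/0.001574 = 2·1.686·(√1.224 − √0.07989)/0.001574
  = 3.37200 × (1.10635 − 0.282648) / 0.001574 = 1764.62 s.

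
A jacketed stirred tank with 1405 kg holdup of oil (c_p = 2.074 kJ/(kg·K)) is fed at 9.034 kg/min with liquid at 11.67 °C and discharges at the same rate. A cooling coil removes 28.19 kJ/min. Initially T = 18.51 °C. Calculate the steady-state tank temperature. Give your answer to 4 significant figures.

M c_p dT/dt = ṁ c_p (T_in − T) − Q̇.
At steady state dT/dt = 0 ⇒ T_ss = T_in − Q̇/(ṁ c_p) = 11.67 − 28.19/(9.034·2.074) = 10.1655 °C.

10.17 °C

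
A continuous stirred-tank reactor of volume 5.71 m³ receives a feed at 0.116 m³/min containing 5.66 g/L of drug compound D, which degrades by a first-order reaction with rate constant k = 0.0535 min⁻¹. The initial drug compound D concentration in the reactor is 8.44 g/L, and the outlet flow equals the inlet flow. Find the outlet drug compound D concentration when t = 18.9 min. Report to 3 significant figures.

3.26 g/L

Accumulation = in − out − consumed: V dC/dt = Q C_in − Q C − k V C.
This is linear with rate a = Q/V + k = 0.073815 min⁻¹.
C_ss = Q C_in/(Q + kV) = 1.5577 g/L; C(t) = C_ss + (C₀ − C_ss) e^(−a t).
C(18.9) = 1.5577 + (6.8823)·e^(−0.073815·18.9) = 1.5577 + (6.8823)·0.24781 = 3.2632 g/L.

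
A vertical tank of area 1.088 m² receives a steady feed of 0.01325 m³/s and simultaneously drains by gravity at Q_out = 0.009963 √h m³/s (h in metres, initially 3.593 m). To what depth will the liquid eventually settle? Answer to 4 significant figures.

A dh/dt = Q_in − 0.009963 √h. Steady state requires inflow = outflow:
Q_in = 0.009963 √h_ss ⇒ √h_ss = 0.01325/0.009963 = 1.32992.
h_ss = 1.32992² = 1.76869 m. (Since h₀ = 3.593 m > h_ss, the level will fall toward this value.)

1.769 m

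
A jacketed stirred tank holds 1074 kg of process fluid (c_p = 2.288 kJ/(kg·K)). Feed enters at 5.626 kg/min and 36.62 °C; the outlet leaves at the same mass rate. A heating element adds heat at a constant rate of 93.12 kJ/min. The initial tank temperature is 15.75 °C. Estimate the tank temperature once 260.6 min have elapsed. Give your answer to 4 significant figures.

Unsteady energy balance on the tank contents: M c_p dT/dt = ṁ c_p (T_in − T) + 93.12.
Rearrange: dT/dt = (T_ss − T)/τ with τ = M/ṁ = 190.899 min and T_ss = T_in + Q̇/(ṁ c_p) = 43.8541 °C.
Integrating: T(t) = T_ss + (T₀ − T_ss) e^(−t/τ).
T(260.6) = 43.8541 + (-28.1041)·e^(−260.6/190.899) = 43.8541 + (-28.1041)·0.255351 = 36.6777 °C.

36.68 °C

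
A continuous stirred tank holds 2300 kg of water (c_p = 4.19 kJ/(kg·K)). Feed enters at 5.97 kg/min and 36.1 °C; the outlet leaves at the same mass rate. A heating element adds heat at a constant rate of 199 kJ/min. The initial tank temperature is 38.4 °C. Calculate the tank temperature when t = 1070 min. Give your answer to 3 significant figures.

43.7 °C

M c_p dT/dt = ṁ c_p (T_in − T) + Q̇.
Rearrange: dT/dt = (T_ss − T)/τ with τ = M/ṁ = 385.26 min and T_ss = T_in + Q̇/(ṁ c_p) = 44.055 °C.
This is linear first-order; T(t) = T_ss + (T₀ − T_ss) e^(−t/τ).
T(1070) = 44.055 + (-5.6554)·e^(−1070/385.26) = 44.055 + (-5.6554)·0.062203 = 43.704 °C.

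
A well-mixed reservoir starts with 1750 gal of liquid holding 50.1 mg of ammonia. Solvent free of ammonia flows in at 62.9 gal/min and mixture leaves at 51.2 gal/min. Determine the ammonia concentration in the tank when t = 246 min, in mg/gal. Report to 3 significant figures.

Let m(t) be the amount of ammonia. Volume: V(t) = V₀ + (Q_in − Q_out) t = 1750 + 11.700 t; V(246) = 4628.2 gal.
No ammonia enters, so dm/dt = −Q_out · (m/V).
dm/m = −Q_out dt/(V₀ + 11.700 t); integrating gives ln(m/m₀) = −(Q_out/(Q_in−Q_out)) ln(V/V₀).
m = m₀ (V₀/V)^(Q_out/(Q_in−Q_out)) = 50.1 × (1750/4628.2)^(4.3761) = 0.71040 mg.
C = m/V = 0.71040/4628.2 = 0.00015349 mg/gal.

0.000153 mg/gal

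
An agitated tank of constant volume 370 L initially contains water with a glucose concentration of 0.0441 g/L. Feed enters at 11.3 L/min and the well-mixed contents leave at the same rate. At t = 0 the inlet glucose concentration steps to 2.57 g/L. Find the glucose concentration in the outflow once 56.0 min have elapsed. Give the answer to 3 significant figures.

2.11 g/L

Unsteady species balance (constant V, well mixed): V dC/dt = Q(C_in − C).
So dC/dt = (C_in − C)/τ with τ = V/Q = 370/11.3 = 32.743 min.
This is linear first-order; C(t) = C_in + (C₀ − C_in) e^(−t/τ).
C(56.0) = 2.57 + (0.0441 − 2.57)·e^(−56.0/32.743) = 2.57 + (-2.5259)·0.18082 = 2.1133 g/L.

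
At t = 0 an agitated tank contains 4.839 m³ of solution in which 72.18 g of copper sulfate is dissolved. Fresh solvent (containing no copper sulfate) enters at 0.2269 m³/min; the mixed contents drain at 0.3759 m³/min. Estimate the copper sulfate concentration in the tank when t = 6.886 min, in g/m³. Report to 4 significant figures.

10.38 g/m³

Let m(t) be the amount of copper sulfate. Volume: V(t) = V₀ + (Q_in − Q_out) t = 4.839 − 0.149000 t; V(6.886) = 3.81299 m³.
Solute balance: dm/dt = 0 − Q_out C = −Q_out m/V(t).
dm/m = −Q_out dt/(V₀ − 0.149000 t); integrating gives ln(m/m₀) = −(Q_out/(Q_in−Q_out)) ln(V/V₀).
m = m₀ (V₀/V)^(Q_out/(Q_in−Q_out)) = 72.18 × (4.839/3.81299)^(-2.52282) = 39.5667 g.
C = m/V = 39.5667/3.81299 = 10.3768 g/m³.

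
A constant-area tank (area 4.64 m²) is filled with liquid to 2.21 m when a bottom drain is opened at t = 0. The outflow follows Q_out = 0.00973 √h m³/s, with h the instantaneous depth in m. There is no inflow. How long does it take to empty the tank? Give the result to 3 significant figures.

1420 s

With no inflow, A dh/dt = −0.00973 √h.
This is separable: 2 d(√h)/dt = −0.00973/A, so √h = √h₀ − (0.00973/(2A)) t.
Set h = 0: 2√h₀ = (0.00973/A) t_empty ⇒ t_empty = 2A√h₀/0.00973.
t_empty = 2·4.64·√2.21/0.00973 = 9.2800·1.4866/0.00973 = 1417.9 s.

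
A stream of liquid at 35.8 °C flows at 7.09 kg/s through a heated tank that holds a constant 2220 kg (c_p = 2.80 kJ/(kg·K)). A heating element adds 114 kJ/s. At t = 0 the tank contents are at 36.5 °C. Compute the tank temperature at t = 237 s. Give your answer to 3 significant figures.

39.2 °C

M c_p dT/dt = ṁ c_p (T_in − T) + Q̇.
Rearrange: dT/dt = (T_ss − T)/τ with τ = M/ṁ = 313.12 s and T_ss = T_in + Q̇/(ṁ c_p) = 41.542 °C.
This is linear first-order; T(t) = T_ss + (T₀ − T_ss) e^(−t/τ).
T(237) = 41.542 + (-5.0425)·e^(−237/313.12) = 41.542 + (-5.0425)·0.46912 = 39.177 °C.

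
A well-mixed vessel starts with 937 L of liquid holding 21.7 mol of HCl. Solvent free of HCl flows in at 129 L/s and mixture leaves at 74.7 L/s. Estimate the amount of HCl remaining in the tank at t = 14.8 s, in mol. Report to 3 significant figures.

Let m(t) be the amount of HCl. Volume: V(t) = V₀ + (Q_in − Q_out) t = 937 + 54.300 t; V(14.8) = 1740.6 L.
Species balance (pure solvent in): dm/dt = −Q_out · m/V(t).
Separate: dm/m = −Q_out dt/V(t) ⇒ ln(m/m₀) = −(Q_out/(Q_in−Q_out)) ln(V/V₀).
m = m₀ (V₀/V)^(Q_out/(Q_in−Q_out)) = 21.7 × (937/1740.6)^(1.3757) = 9.2564 mol.

9.26 mol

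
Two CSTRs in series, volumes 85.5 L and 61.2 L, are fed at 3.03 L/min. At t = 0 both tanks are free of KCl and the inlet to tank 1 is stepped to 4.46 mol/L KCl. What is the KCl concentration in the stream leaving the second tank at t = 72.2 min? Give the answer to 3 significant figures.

3.56 mol/L

Each tank obeys Vᵢ dCᵢ/dt = Q(Cᵢ₋₁ − Cᵢ), so τᵢ = Vᵢ/Q.
τ₁ = 85.5/3.03 = 28.218 min; τ₂ = 61.2/3.03 = 20.198 min.
Tank 1: C₁ = C_in(1 − e^(−t/τ₁)). Tank 2 (τ₁ ≠ τ₂): C₂ = C_in[1 − (τ₁ e^(−t/τ₁) − τ₂ e^(−t/τ₂))/(τ₁ − τ₂)].
At t = 72.2: e^(−t/τ₁) = 0.077408, e^(−t/τ₂) = 0.028026.
C₂ = 4.46·[1 − (28.218·0.077408 − 20.198·0.028026)/(8.0198)] = 4.46·0.79822 = 3.5601 mol/L.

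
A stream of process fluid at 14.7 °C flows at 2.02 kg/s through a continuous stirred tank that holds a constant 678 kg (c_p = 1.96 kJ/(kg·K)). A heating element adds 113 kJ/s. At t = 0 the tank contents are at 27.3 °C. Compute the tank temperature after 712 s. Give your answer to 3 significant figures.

41.3 °C

Energy balance: M c_p dT/dt = ṁ c_p (T_in − T) + 113.
Rearrange: dT/dt = (T_ss − T)/τ with τ = M/ṁ = 335.64 s and T_ss = T_in + Q̇/(ṁ c_p) = 43.241 °C.
Solution: T(t) = T_ss + (T₀ − T_ss) e^(−t/τ).
T(712) = 43.241 + (-15.941)·e^(−712/335.64) = 43.241 + (-15.941)·0.11988 = 41.330 °C.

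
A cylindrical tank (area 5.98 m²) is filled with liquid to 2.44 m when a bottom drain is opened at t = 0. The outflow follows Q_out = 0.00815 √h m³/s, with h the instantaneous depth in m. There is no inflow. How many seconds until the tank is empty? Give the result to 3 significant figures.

2290 s

A dh/dt = −Q_out = −0.00815 √h.
This is separable: 2 d(√h)/dt = −0.00815/A, so √h = √h₀ − (0.00815/(2A)) t.
Set h = 0: 2√h₀ = (0.00815/A) t_empty ⇒ t_empty = 2A√h₀/0.00815.
t_empty = 2·5.98·√2.44/0.00815 = 11.960·1.5620/0.00815 = 2292.3 s.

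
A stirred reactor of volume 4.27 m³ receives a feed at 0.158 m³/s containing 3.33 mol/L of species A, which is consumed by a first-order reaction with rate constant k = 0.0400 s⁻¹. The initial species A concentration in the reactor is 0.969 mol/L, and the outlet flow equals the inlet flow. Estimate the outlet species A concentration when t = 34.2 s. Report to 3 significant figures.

1.55 mol/L

V dC/dt = Q(C_in − C) − k V C.
This is linear with rate a = Q/V + k = 0.077002 s⁻¹.
C_ss = Q C_in/(Q + kV) = 1.6002 mol/L; C(t) = C_ss + (C₀ − C_ss) e^(−a t).
C(34.2) = 1.6002 + (-0.63118)·e^(−0.077002·34.2) = 1.6002 + (-0.63118)·0.071828 = 1.5548 mol/L.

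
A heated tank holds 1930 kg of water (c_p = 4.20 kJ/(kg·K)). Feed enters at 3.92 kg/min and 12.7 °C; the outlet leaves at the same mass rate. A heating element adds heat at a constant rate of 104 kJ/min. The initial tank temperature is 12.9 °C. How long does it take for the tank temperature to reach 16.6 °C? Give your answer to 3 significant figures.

457 min

M c_p dT/dt = ṁ c_p (T_in − T) + Q̇.
τ = M/ṁ = 492.35 min; T_ss = T_in + Q̇/(ṁ c_p) = 19.017 °C.
T(t) = T_ss + (T₀ − T_ss) e^(−t/τ). Set T = 16.6:
e^(−t/τ) = (16.6 − 19.017)/(12.9 − 19.017) = 0.39511
t = −492.35 · ln(0.39511) = 457.19 min.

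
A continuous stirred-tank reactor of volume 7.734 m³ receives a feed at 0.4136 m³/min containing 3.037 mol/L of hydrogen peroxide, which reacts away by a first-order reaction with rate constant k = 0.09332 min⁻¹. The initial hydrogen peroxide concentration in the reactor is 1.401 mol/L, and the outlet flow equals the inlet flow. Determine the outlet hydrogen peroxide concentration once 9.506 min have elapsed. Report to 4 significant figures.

1.179 mol/L

V dC/dt = Q(C_in − C) − k V C.
This is linear with rate a = Q/V + k = 0.146798 min⁻¹.
C_ss = Q C_in/(Q + kV) = 1.10637 mol/L; C(t) = C_ss + (C₀ − C_ss) e^(−a t).
C(9.506) = 1.10637 + (0.294630)·e^(−0.146798·9.506) = 1.10637 + (0.294630)·0.247718 = 1.17936 mol/L.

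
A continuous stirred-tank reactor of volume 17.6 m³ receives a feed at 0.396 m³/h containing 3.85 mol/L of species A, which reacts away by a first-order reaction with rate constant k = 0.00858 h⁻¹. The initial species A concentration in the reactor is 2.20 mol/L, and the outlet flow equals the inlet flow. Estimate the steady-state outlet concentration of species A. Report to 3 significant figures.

Species balance: V dC/dt = Q C_in − Q C − k V C.
At steady state: 0 = Q C_in − (Q + kV) C_ss, so C_ss = Q C_in/(Q + kV).
C_ss = 0.396·3.85/(0.396 + 0.00858·17.6) = 1.5246/0.54701 = 2.7872 mol/L.

2.79 mol/L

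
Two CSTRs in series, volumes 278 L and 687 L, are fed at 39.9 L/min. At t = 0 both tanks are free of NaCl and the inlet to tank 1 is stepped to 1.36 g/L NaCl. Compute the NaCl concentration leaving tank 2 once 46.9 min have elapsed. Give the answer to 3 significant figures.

Time constants: τᵢ = Vᵢ/Q for each well-mixed tank.
τ₁ = 278/39.9 = 6.9674 min; τ₂ = 687/39.9 = 17.218 min.
Solving the cascade with C₁(0)=C₂(0)=0 gives C₂(t) = C_in[1 − (τ₁ e^(−t/τ₁) − τ₂ e^(−t/τ₂))/(τ₁ − τ₂)].
At t = 46.9: e^(−t/τ₁) = 0.0011929, e^(−t/τ₂) = 0.065619.
C₂ = 1.36·[1 − (6.9674·0.0011929 − 17.218·0.065619)/(-10.251)] = 1.36·0.89059 = 1.2112 g/L.

1.21 g/L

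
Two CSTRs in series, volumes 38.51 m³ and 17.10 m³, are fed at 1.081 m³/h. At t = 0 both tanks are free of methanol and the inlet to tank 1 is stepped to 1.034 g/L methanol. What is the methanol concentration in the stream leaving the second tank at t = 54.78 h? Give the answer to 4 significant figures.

0.6602 g/L

Each tank obeys Vᵢ dCᵢ/dt = Q(Cᵢ₋₁ − Cᵢ), so τᵢ = Vᵢ/Q.
τ₁ = 38.51/1.081 = 35.6244 h; τ₂ = 17.10/1.081 = 15.8187 h.
Tank 1: C₁ = C_in(1 − e^(−t/τ₁)). Tank 2 (τ₁ ≠ τ₂): C₂ = C_in[1 − (τ₁ e^(−t/τ₁) − τ₂ e^(−t/τ₂))/(τ₁ − τ₂)].
At t = 54.78: e^(−t/τ₁) = 0.214873, e^(−t/τ₂) = 0.0313358.
C₂ = 1.034·[1 − (35.6244·0.214873 − 15.8187·0.0313358)/(19.8057)] = 1.034·0.638538 = 0.660248 g/L.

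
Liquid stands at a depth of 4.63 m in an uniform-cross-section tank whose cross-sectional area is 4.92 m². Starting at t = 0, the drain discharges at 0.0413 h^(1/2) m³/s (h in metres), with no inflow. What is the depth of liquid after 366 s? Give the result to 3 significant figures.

0.379 m

Unsteady balance on liquid volume: A dh/dt = −0.0413 √h.
This is separable: 2 d(√h)/dt = −0.0413/A, so √h = √h₀ − (0.0413/(2A)) t.
√h = √4.63 − 0.0413·366/(2·4.92) = 2.1517 − 1.5362 = 0.61558.
h = 0.61558² = 0.37894 m.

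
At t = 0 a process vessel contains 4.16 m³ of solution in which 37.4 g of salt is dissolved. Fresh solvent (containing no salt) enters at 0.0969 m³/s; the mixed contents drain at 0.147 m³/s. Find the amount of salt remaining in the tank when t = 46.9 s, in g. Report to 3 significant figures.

Total volume: dV/dt = Q_in − Q_out = -0.050100 m³/s, so V(t) = 4.16 − 0.050100 t and V(46.9) = 1.8103 m³.
No salt enters, so dm/dt = −Q_out · (m/V).
dm/m = −Q_out dt/(V₀ − 0.050100 t); integrating gives ln(m/m₀) = −(Q_out/(Q_in−Q_out)) ln(V/V₀).
m = m₀ (V₀/V)^(Q_out/(Q_in−Q_out)) = 37.4 × (4.16/1.8103)^(-2.9341) = 3.2558 g.

3.26 g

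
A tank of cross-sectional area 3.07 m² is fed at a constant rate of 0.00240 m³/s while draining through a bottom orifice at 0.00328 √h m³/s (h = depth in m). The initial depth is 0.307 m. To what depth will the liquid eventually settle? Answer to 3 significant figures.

0.535 m

Accumulation of liquid (constant cross-section A): A dh/dt = Q_in − 0.00328 √h. At steady state dh/dt = 0:
Q_in = 0.00328 √h_ss ⇒ √h_ss = 0.00240/0.00328 = 0.73171.
h_ss = 0.73171² = 0.53540 m. (Since h₀ = 0.307 m < h_ss, the level will rise toward this value.)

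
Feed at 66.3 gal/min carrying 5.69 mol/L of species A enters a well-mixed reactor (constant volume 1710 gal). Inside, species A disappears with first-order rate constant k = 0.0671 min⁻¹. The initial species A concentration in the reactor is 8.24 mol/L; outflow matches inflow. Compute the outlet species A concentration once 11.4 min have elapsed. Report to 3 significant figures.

3.93 mol/L

V dC/dt = Q(C_in − C) − k V C.
This is linear with rate a = Q/V + k = 0.10587 min⁻¹.
C_ss = Q C_in/(Q + kV) = 2.0838 mol/L; C(t) = C_ss + (C₀ − C_ss) e^(−a t).
C(11.4) = 2.0838 + (6.1562)·e^(−0.10587·11.4) = 2.0838 + (6.1562)·0.29911 = 3.9252 mol/L.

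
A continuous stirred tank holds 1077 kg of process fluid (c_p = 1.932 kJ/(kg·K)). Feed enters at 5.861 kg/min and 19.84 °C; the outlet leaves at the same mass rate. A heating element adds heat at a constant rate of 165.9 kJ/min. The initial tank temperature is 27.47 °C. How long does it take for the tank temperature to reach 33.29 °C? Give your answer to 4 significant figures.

Energy balance: M c_p dT/dt = ṁ c_p (T_in − T) + 165.9.
τ = M/ṁ = 183.757 min; T_ss = T_in + Q̇/(ṁ c_p) = 34.4910 °C.
T(t) = T_ss + (T₀ − T_ss) e^(−t/τ). Set T = 33.29:
e^(−t/τ) = (33.29 − 34.4910)/(27.47 − 34.4910) = 0.171059
t = −183.757 · ln(0.171059) = 324.468 min.

324.5 min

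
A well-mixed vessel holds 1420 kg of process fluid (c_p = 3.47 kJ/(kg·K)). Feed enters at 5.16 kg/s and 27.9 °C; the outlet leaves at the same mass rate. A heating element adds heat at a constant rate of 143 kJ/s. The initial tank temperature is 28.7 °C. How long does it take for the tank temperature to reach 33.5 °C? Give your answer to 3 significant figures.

303 s

Heat balance on the well-mixed liquid: M c_p dT/dt = ṁ c_p (T_in − T) + 143.
τ = M/ṁ = 275.19 s; T_ss = T_in + Q̇/(ṁ c_p) = 35.887 °C.
T(t) = T_ss + (T₀ − T_ss) e^(−t/τ). Set T = 33.5:
e^(−t/τ) = (33.5 − 35.887)/(28.7 − 35.887) = 0.33208
t = −275.19 · ln(0.33208) = 303.37 s.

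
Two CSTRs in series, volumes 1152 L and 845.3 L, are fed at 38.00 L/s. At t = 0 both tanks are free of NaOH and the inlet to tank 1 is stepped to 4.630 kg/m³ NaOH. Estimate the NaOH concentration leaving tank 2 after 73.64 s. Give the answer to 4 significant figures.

3.563 kg/m³

Species balance on tank i: dCᵢ/dt = (Cᵢ₋₁ − Cᵢ)/τᵢ with τᵢ = Vᵢ/Q.
τ₁ = 1152/38.00 = 30.3158 s; τ₂ = 845.3/38.00 = 22.2447 s.
Tank 1: C₁ = C_in(1 − e^(−t/τ₁)). Tank 2 (τ₁ ≠ τ₂): C₂ = C_in[1 − (τ₁ e^(−t/τ₁) − τ₂ e^(−t/τ₂))/(τ₁ − τ₂)].
At t = 73.64: e^(−t/τ₁) = 0.0881163, e^(−t/τ₂) = 0.0364999.
C₂ = 4.630·[1 − (30.3158·0.0881163 − 22.2447·0.0364999)/(8.07105)] = 4.630·0.769623 = 3.56335 kg/m³.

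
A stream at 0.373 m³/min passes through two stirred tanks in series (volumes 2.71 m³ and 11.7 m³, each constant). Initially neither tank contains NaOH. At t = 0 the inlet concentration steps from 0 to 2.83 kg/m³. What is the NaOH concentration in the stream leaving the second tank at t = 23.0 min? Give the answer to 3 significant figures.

Each tank obeys Vᵢ dCᵢ/dt = Q(Cᵢ₋₁ − Cᵢ), so τᵢ = Vᵢ/Q.
τ₁ = 2.71/0.373 = 7.2654 min; τ₂ = 11.7/0.373 = 31.367 min.
Solving the cascade with C₁(0)=C₂(0)=0 gives C₂(t) = C_in[1 − (τ₁ e^(−t/τ₁) − τ₂ e^(−t/τ₂))/(τ₁ − τ₂)].
At t = 23.0: e^(−t/τ₁) = 0.042185, e^(−t/τ₂) = 0.48035.
C₂ = 2.83·[1 − (7.2654·0.042185 − 31.367·0.48035)/(-24.102)] = 2.83·0.38757 = 1.0968 kg/m³.

1.10 kg/m³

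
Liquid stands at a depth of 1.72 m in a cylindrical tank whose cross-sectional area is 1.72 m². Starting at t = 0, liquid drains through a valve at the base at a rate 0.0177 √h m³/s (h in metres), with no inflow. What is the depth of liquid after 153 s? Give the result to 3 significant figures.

0.275 m

A dh/dt = −Q_out = −0.0177 √h.
∫ h^(−1/2) dh = −(0.0177/A) ∫ dt, giving 2√h = 2√h₀ − (0.0177/A) t.
√h = √1.72 − 0.0177·153/(2·1.72) = 1.3115 − 0.78724 = 0.52425.
h = 0.52425² = 0.27484 m.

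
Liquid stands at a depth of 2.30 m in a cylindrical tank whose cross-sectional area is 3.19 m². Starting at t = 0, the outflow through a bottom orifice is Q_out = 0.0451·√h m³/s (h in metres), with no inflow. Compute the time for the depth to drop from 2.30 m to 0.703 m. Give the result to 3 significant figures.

95.9 s

With no inflow, A dh/dt = −0.0451 √h.
This is separable: 2 d(√h)/dt = −0.0451/A, so √h = √h₀ − (0.0451/(2A)) t.
t = 2A(√h₀ − √h)/0.0451 = 2·3.19·(√2.30 − √0.703)/0.0451
  = 6.3800 × (1.5166 − 0.83845) / 0.0451 = 95.930 s.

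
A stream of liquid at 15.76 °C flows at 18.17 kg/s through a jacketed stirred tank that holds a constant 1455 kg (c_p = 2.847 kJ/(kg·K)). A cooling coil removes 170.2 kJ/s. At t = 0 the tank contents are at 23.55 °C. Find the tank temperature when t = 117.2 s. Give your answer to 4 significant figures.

15.03 °C

M c_p dT/dt = ṁ c_p (T_in − T) − Q̇.
τ = M/ṁ = 80.0771 s; T_ss = T_in − Q̇/(ṁ c_p) = 15.76 − 170.2/(18.17·2.847) = 12.4698 °C.
Integrating: T(t) = T_ss + (T₀ − T_ss) e^(−t/τ).
T(117.2) = 12.4698 + (11.0802)·e^(−117.2/80.0771) = 12.4698 + (11.0802)·0.231404 = 15.0338 °C.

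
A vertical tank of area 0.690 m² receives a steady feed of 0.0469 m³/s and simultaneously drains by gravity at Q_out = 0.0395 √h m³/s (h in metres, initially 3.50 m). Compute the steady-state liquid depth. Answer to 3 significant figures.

A dh/dt = Q_in − 0.0395 √h. Steady state requires inflow = outflow:
Q_in = 0.0395 √h_ss ⇒ √h_ss = 0.0469/0.0395 = 1.1873.
h_ss = 1.1873² = 1.4098 m. (Since h₀ = 3.50 m > h_ss, the level will fall toward this value.)

1.41 m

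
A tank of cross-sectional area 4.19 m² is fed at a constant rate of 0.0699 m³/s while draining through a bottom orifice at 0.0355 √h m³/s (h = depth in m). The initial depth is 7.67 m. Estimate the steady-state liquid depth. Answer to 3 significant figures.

Mass balance (ρ constant): A dh/dt = Q_in − 0.0355 √h. At steady state dh/dt = 0:
Q_in = 0.0355 √h_ss ⇒ √h_ss = 0.0699/0.0355 = 1.9690.
h_ss = 1.9690² = 3.8770 m. (Since h₀ = 7.67 m > h_ss, the level will fall toward this value.)

3.88 m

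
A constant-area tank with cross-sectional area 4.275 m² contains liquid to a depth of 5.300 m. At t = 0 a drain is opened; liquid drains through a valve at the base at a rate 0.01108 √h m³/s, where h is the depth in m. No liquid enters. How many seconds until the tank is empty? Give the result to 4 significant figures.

1776 s

A dh/dt = −Q_out = −0.01108 √h.
∫ h^(−1/2) dh = −(0.01108/A) ∫ dt, giving 2√h = 2√h₀ − (0.01108/A) t.
Set h = 0: 2√h₀ = (0.01108/A) t_empty ⇒ t_empty = 2A√h₀/0.01108.
t_empty = 2·4.275·√5.300/0.01108 = 8.55000·2.30217/0.01108 = 1776.50 s.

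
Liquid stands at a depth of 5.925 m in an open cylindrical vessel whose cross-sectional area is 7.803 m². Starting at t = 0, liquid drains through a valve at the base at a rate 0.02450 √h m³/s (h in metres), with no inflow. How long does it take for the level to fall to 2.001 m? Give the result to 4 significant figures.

649.4 s

A dh/dt = −Q_out = −0.02450 √h.
∫ h^(−1/2) dh = −(0.02450/A) ∫ dt, giving 2√h = 2√h₀ − (0.02450/A) t.
t = 2A(√h₀ − √h)/0.02450 = 2·7.803·(√5.925 − √2.001)/0.02450
  = 15.6060 × (2.43413 − 1.41457) / 0.02450 = 649.442 s.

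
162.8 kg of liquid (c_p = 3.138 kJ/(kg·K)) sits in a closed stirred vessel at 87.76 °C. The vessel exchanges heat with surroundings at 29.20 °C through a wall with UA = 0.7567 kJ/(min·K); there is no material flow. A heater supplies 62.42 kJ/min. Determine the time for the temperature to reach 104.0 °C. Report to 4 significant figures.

766.4 min

First-law balance (no shaft work): M c_p dT/dt = −UA(T − T_amb) + Q̇.
τ = M c_p/UA = 675.124 min; T_ss = T_amb + Q̇/UA = 29.20 + 62.42/0.7567 = 111.690 °C.
T(t) = T_ss + (T₀ − T_ss)e^(−t/τ); set T = 104.0:
t = −τ ln[(T − T_ss)/(T₀ − T_ss)] = −675.124 · ln(0.321347) = 766.423 min.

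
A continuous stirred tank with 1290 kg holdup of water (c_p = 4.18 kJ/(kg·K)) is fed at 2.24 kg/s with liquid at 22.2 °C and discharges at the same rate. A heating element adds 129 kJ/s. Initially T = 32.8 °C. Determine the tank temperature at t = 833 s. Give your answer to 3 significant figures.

M c_p dT/dt = ṁ c_p (T_in − T) + Q̇.
τ = M/ṁ = 575.89 s; T_ss = T_in + Q̇/(ṁ c_p) = 22.2 + 129/(2.24·4.18) = 35.977 °C.
T approaches T_ss exponentially: T(t) = T_ss + (T₀ − T_ss) e^(−t/τ).
T(833) = 35.977 + (-3.1773)·e^(−833/575.89) = 35.977 + (-3.1773)·0.23540 = 35.229 °C.

35.2 °C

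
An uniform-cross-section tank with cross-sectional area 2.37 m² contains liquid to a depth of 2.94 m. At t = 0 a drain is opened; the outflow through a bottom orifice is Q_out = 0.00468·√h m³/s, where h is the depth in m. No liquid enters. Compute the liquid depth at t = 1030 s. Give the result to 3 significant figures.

0.487 m

Accumulation of liquid (constant cross-section A): A dh/dt = −0.00468 √h.
This is separable: 2 d(√h)/dt = −0.00468/A, so √h = √h₀ − (0.00468/(2A)) t.
√h = √2.94 − 0.00468·1030/(2·2.37) = 1.7146 − 1.0170 = 0.69768.
h = 0.69768² = 0.48676 m.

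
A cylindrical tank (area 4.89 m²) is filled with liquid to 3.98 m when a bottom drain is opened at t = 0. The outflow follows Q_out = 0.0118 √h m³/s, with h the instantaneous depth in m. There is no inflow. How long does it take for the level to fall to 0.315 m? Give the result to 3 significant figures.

Accumulation of liquid (constant cross-section A): A dh/dt = −0.0118 √h.
Separate and integrate: 2(√h − √h₀) = −(0.0118/A) t.
t = 2A(√h₀ − √h)/0.0118 = 2·4.89·(√3.98 − √0.315)/0.0118
  = 9.7800 × (1.9950 − 0.56125) / 0.0118 = 1188.3 s.

1190 s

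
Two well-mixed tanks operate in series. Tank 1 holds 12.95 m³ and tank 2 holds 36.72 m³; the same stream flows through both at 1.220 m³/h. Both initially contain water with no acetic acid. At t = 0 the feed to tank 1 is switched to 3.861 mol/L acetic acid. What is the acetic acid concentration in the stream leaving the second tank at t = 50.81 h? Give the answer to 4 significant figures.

2.776 mol/L

Each tank obeys Vᵢ dCᵢ/dt = Q(Cᵢ₋₁ − Cᵢ), so τᵢ = Vᵢ/Q.
τ₁ = 12.95/1.220 = 10.6148 h; τ₂ = 36.72/1.220 = 30.0984 h.
Solving the cascade with C₁(0)=C₂(0)=0 gives C₂(t) = C_in[1 − (τ₁ e^(−t/τ₁) − τ₂ e^(−t/τ₂))/(τ₁ − τ₂)].
At t = 50.81: e^(−t/τ₁) = 0.00833965, e^(−t/τ₂) = 0.184865.
C₂ = 3.861·[1 − (10.6148·0.00833965 − 30.0984·0.184865)/(-19.4836)] = 3.861·0.718964 = 2.77592 mol/L.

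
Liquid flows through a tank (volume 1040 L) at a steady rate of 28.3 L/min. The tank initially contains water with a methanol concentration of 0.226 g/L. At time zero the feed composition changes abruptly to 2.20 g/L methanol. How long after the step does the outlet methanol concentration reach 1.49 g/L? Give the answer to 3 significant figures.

37.6 min

Accumulation = in − out for the solute gives V dC/dt = Q(C_in − C), so τ = V/Q = 36.749 min.
C(t) = C_in + (C₀ − C_in) e^(−t/τ). Set C = 1.49 and solve for t:
e^(−t/τ) = (C − C_in)/(C₀ − C_in) = (1.49 − 2.20)/(0.226 − 2.20) = 0.35968
t = −τ ln(…) = 36.749 × 1.0226 = 37.578 min.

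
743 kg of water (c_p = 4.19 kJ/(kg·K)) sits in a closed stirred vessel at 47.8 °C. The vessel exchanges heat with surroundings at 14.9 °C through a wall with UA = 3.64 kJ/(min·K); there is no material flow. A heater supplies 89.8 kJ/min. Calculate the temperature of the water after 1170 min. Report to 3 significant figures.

41.7 °C

M c_p dT/dt = −UA(T − T_amb) + Q̇.
dT/dt = (T_ss − T)/τ with T_ss = T_amb + Q̇/UA = 14.9 + 89.8/3.64 = 39.570 °C, τ = M c_p/UA = 743·4.19/3.64 = 855.27 min.
Solution: T(t) = T_ss + (T₀ − T_ss) e^(−t/τ).
T(1170) = 39.570 + (8.2297)·0.25462 = 41.666 °C.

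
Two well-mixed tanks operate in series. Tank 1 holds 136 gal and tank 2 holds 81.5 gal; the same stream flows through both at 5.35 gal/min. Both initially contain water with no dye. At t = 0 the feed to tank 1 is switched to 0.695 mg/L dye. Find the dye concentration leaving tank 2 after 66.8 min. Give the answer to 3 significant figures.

Time constants: τᵢ = Vᵢ/Q for each well-mixed tank.
τ₁ = 136/5.35 = 25.421 min; τ₂ = 81.5/5.35 = 15.234 min.
Solving the cascade with C₁(0)=C₂(0)=0 gives C₂(t) = C_in[1 − (τ₁ e^(−t/τ₁) − τ₂ e^(−t/τ₂))/(τ₁ − τ₂)].
At t = 66.8: e^(−t/τ₁) = 0.072238, e^(−t/τ₂) = 0.012463.
C₂ = 0.695·[1 − (25.421·0.072238 − 15.234·0.012463)/(10.187)] = 0.695·0.83837 = 0.58267 mg/L.

0.583 mg/L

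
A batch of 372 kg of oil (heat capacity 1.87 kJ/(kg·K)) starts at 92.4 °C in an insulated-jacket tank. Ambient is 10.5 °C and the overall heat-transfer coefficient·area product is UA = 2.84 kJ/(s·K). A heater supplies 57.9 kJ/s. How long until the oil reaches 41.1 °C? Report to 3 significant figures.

Lumped-capacitance energy balance: M c_p dT/dt = UA(T_amb − T) + Q̇.
τ = M c_p/UA = 244.94 s; T_ss = T_amb + Q̇/UA = 10.5 + 57.9/2.84 = 30.887 °C.
T(t) = T_ss + (T₀ − T_ss)e^(−t/τ); set T = 41.1:
t = −τ ln[(T − T_ss)/(T₀ − T_ss)] = −244.94 · ln(0.16603) = 439.82 s.

440 s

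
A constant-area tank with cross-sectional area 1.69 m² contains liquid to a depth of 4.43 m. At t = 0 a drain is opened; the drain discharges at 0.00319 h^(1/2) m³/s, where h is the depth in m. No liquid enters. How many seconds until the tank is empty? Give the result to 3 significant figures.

2230 s

With no inflow, A dh/dt = −0.00319 √h.
∫ h^(−1/2) dh = −(0.00319/A) ∫ dt, giving 2√h = 2√h₀ − (0.00319/A) t.
Set h = 0: 2√h₀ = (0.00319/A) t_empty ⇒ t_empty = 2A√h₀/0.00319.
t_empty = 2·1.69·√4.43/0.00319 = 3.3800·2.1048/0.00319 = 2230.1 s.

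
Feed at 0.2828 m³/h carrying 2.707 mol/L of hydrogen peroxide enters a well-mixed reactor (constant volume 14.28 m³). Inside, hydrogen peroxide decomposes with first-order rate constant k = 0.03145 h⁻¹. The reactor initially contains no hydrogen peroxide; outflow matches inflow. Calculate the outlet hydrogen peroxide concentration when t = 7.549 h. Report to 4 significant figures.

Species balance: V dC/dt = Q C_in − Q C − k V C.
dC/dt = (Q/V) C_in − (Q/V + k) C; effective rate a = Q/V + k = 0.0198039 + 0.03145 = 0.0512539 h⁻¹.
C_ss = Q C_in/(Q + kV) = 1.04595 mol/L; C(t) = C_ss + (C₀ − C_ss) e^(−a t).
C(7.549) = 1.04595 + (-1.04595)·e^(−0.0512539·7.549) = 1.04595 + (-1.04595)·0.679148 = 0.335596 mol/L.

0.3356 mol/L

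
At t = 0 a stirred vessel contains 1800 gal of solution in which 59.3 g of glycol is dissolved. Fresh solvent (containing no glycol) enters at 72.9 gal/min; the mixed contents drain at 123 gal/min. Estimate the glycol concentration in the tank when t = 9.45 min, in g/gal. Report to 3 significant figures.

Let m(t) be the amount of glycol. Volume: V(t) = V₀ + (Q_in − Q_out) t = 1800 − 50.100 t; V(9.45) = 1326.6 gal.
No glycol enters, so dm/dt = −Q_out · (m/V).
dm/m = −Q_out dt/(V₀ − 50.100 t); integrating gives ln(m/m₀) = −(Q_out/(Q_in−Q_out)) ln(V/V₀).
m = m₀ (V₀/V)^(Q_out/(Q_in−Q_out)) = 59.3 × (1800/1326.6)^(-2.4551) = 28.031 g.
C = m/V = 28.031/1326.6 = 0.021131 g/gal.

0.0211 g/gal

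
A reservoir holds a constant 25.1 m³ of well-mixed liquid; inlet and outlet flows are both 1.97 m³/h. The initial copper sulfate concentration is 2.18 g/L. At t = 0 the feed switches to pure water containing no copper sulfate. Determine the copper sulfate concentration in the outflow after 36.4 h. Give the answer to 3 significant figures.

0.125 g/L

Species balance on the tank: V dC/dt = Q(C_in − C).
Rewrite as dC/dt + C/τ = C_in/τ, τ = V/Q = 12.741 h.
Solution: C(t) = C_in + (C₀ − C_in) e^(−t/τ).
C(36.4) = 0 + (2.18 − 0)·e^(−36.4/12.741) = 0 + (2.1800)·0.057447 = 0.12523 g/L.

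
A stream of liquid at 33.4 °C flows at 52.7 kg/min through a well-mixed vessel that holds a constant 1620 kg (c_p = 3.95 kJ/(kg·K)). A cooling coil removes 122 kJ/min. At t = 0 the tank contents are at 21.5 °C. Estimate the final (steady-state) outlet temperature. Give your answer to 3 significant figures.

M c_p dT/dt = ṁ c_p (T_in − T) − Q̇.
At steady state dT/dt = 0 ⇒ T_ss = T_in − Q̇/(ṁ c_p) = 33.4 − 122/(52.7·3.95) = 32.814 °C.

32.8 °C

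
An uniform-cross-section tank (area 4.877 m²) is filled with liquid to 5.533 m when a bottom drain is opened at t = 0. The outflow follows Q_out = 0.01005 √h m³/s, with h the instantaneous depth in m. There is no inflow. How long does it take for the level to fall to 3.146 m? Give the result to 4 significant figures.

561.5 s

A dh/dt = −Q_out = −0.01005 √h.
This is separable: 2 d(√h)/dt = −0.01005/A, so √h = √h₀ − (0.01005/(2A)) t.
t = 2A(√h₀ − √h)/0.01005 = 2·4.877·(√5.533 − √3.146)/0.01005
  = 9.75400 × (2.35223 − 1.77370) / 0.01005 = 561.497 s.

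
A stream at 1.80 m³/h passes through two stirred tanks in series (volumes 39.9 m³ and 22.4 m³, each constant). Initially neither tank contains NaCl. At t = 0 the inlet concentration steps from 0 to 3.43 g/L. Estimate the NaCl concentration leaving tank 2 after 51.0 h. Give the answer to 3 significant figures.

2.72 g/L

Time constants: τᵢ = Vᵢ/Q for each well-mixed tank.
τ₁ = 39.9/1.80 = 22.167 h; τ₂ = 22.4/1.80 = 12.444 h.
Solving the cascade with C₁(0)=C₂(0)=0 gives C₂(t) = C_in[1 − (τ₁ e^(−t/τ₁) − τ₂ e^(−t/τ₂))/(τ₁ − τ₂)].
At t = 51.0: e^(−t/τ₁) = 0.10018, e^(−t/τ₂) = 0.016602.
C₂ = 3.43·[1 − (22.167·0.10018 − 12.444·0.016602)/(9.7222)] = 3.43·0.79283 = 2.7194 g/L.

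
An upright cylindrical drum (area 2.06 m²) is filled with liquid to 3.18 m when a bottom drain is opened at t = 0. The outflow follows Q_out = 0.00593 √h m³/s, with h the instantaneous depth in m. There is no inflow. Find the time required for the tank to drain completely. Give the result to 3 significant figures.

With no inflow, A dh/dt = −0.00593 √h.
∫ h^(−1/2) dh = −(0.00593/A) ∫ dt, giving 2√h = 2√h₀ − (0.00593/A) t.
Tank is empty when √h = 0: t_empty = 2A√h₀/0.00593.
t_empty = 2·2.06·√3.18/0.00593 = 4.1200·1.7833/0.00593 = 1239.0 s.

1240 s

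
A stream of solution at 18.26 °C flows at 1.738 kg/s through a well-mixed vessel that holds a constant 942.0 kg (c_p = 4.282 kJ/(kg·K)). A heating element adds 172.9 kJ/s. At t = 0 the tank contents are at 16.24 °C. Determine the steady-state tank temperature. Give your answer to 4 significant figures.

First-law balance (no shaft work): M c_p dT/dt = ṁ c_p (T_in − T) + 172.9.
At steady state dT/dt = 0 ⇒ T_ss = T_in + Q̇/(ṁ c_p) = 18.26 + 172.9/(1.738·4.282) = 41.4926 °C.

41.49 °C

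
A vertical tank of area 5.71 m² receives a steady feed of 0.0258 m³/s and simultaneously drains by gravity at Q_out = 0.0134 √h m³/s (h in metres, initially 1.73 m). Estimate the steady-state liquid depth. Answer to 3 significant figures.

3.71 m

A dh/dt = Q_in − 0.0134 √h. Steady state requires inflow = outflow:
Q_in = 0.0134 √h_ss ⇒ √h_ss = 0.0258/0.0134 = 1.9254.
h_ss = 1.9254² = 3.7071 m. (Since h₀ = 1.73 m < h_ss, the level will rise toward this value.)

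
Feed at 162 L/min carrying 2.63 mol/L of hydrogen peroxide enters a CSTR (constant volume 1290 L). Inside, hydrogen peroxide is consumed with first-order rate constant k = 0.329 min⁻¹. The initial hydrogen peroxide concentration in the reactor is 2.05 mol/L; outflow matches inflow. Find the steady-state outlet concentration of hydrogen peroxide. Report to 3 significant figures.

V dC/dt = Q(C_in − C) − k V C.
Steady state (dC/dt = 0): C_ss = Q C_in/(Q + kV) = C_in/(1 + kV/Q).
C_ss = 162·2.63/(162 + 0.329·1290) = 426.06/586.41 = 0.72656 mol/L.

0.727 mol/L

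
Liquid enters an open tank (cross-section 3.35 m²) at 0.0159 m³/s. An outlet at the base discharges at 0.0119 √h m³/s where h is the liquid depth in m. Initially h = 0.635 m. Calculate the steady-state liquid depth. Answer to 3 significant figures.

A dh/dt = Q_in − 0.0119 √h. Steady state requires inflow = outflow:
Q_in = 0.0119 √h_ss ⇒ √h_ss = 0.0159/0.0119 = 1.3361.
h_ss = 1.3361² = 1.7853 m. (Since h₀ = 0.635 m < h_ss, the level will rise toward this value.)

1.79 m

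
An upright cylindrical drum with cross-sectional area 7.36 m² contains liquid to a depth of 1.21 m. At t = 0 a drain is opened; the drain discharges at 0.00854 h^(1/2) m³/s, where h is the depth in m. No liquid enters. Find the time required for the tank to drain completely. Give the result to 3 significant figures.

1900 s

A dh/dt = −Q_out = −0.00854 √h.
This is separable: 2 d(√h)/dt = −0.00854/A, so √h = √h₀ − (0.00854/(2A)) t.
Set h = 0: 2√h₀ = (0.00854/A) t_empty ⇒ t_empty = 2A√h₀/0.00854.
t_empty = 2·7.36·√1.21/0.00854 = 14.720·1.1000/0.00854 = 1896.0 s.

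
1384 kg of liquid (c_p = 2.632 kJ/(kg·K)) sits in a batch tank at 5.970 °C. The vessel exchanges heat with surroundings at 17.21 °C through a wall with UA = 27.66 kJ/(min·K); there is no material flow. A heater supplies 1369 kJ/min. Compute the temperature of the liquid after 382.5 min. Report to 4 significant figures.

63.38 °C

First-law balance (no shaft work): M c_p dT/dt = −UA(T − T_amb) + Q̇.
dT/dt = (T_ss − T)/τ with T_ss = T_amb + Q̇/UA = 17.21 + 1369/27.66 = 66.7039 °C, τ = M c_p/UA = 1384·2.632/27.66 = 131.695 min.
Solution: T(t) = T_ss + (T₀ − T_ss) e^(−t/τ).
T(382.5) = 66.7039 + (-60.7339)·0.0547797 = 63.3769 °C.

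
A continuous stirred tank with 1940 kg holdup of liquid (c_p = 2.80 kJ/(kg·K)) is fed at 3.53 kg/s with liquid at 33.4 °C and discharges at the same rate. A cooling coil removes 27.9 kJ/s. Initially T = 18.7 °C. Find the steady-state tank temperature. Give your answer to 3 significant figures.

M c_p dT/dt = ṁ c_p (T_in − T) − Q̇.
At steady state dT/dt = 0 ⇒ T_ss = T_in − Q̇/(ṁ c_p) = 33.4 − 27.9/(3.53·2.80) = 30.577 °C.

30.6 °C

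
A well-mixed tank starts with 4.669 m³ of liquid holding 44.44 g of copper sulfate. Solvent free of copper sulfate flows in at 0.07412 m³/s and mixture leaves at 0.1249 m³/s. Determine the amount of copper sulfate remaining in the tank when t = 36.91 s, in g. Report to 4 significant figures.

Total volume: dV/dt = Q_in − Q_out = -0.0507800 m³/s, so V(t) = 4.669 − 0.0507800 t and V(36.91) = 2.79471 m³.
No copper sulfate enters, so dm/dt = −Q_out · (m/V).
Separate: dm/m = −Q_out dt/V(t) ⇒ ln(m/m₀) = −(Q_out/(Q_in−Q_out)) ln(V/V₀).
m = m₀ (V₀/V)^(Q_out/(Q_in−Q_out)) = 44.44 × (4.669/2.79471)^(-2.45963) = 12.5763 g.

12.58 g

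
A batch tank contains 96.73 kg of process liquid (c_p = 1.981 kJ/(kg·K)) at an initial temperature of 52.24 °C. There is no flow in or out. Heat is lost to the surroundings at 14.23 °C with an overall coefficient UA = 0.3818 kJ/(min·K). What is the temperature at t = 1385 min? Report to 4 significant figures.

16.64 °C

First-law balance (no shaft work): M c_p dT/dt = −UA(T − T_amb).
dT/dt = (T_ss − T)/τ with T_ss = T_amb = 14.2300 °C, τ = M c_p/UA = 96.73·1.981/0.3818 = 501.891 min.
T approaches T_ss exponentially: T(t) = T_ss + (T₀ − T_ss) e^(−t/τ).
T(1385) = 14.2300 + (38.0100)·0.0633195 = 16.6368 °C.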